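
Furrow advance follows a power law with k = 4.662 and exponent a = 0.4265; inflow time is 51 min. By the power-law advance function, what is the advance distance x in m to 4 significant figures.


Approach: apply the power-law advance function, x = k*t^a.
x = 4.662 * 51^0.4265 = 24.94 m
Therefore the advance distance x = 24.94 m.


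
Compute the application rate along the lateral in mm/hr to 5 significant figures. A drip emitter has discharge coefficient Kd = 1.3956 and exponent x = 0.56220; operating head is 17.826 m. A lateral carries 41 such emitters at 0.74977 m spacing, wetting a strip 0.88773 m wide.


Approach: apply the emitter equation with a lateral mass balance, q = Kd*h^x; Q = n*q; rate = Q/(n*spacing*width).
Step 1 — single emitter flow (q = Kd*h^x):
  q = 1.3956 * 17.826^0.56220 = 7.048610 L/hr
Step 2 — total lateral flow: Q = 41 * 7.048610 = 288.9930 L/hr
Step 3 — wetted area: A = 41 * 0.74977 * 0.88773 = 27.28933 m^2
Step 4 — application rate: Q/A = 288.9930/27.28933 = 10.590 mm/hr
Therefore the application rate along the lateral = 10.590 mm/hr.


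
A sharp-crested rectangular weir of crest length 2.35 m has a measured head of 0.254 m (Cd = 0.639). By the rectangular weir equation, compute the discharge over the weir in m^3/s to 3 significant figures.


Approach: apply the rectangular weir equation, Q = (2/3)*Cd*L*sqrt(2g)*H^1.5.
Q = (2/3)*0.639*2.35*sqrt(2*9.81)*0.254^1.5 = 0.568 m^3/s
Therefore the discharge over the weir = 0.568 m^3/s.


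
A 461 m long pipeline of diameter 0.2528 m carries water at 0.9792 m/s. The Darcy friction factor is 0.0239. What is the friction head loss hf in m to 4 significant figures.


Approach: apply the Darcy-Weisbach equation, hf = f*(L/D)*(v^2/(2g)).
hf = 0.0239 * (461/0.2528) * (0.9792^2 / (2*9.81))
hf = 2.130 m
Therefore the friction head loss hf = 2.130 m.


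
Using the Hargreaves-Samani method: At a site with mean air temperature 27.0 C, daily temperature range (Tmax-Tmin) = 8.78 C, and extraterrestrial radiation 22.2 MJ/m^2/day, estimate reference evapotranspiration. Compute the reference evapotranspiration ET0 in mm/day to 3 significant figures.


Approach: apply the Hargreaves-Samani method, ET0 = 0.0023*(Tmean+17.8)*sqrt(Tmax-Tmin)*0.408*Ra.
ET0 = 0.0023*(27.0+17.8)*sqrt(8.78)*0.408*22.2 = 2.77 mm/day
Therefore the reference evapotranspiration ET0 = 2.77 mm/day.


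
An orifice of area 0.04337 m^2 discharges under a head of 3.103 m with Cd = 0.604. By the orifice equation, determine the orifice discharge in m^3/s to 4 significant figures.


Approach: apply the orifice equation, Q = Cd*A*sqrt(2*g*h).
Q = 0.604 * 0.04337 * sqrt(2*9.81*3.103) = 0.2044 m^3/s
Therefore the orifice discharge = 0.2044 m^3/s.


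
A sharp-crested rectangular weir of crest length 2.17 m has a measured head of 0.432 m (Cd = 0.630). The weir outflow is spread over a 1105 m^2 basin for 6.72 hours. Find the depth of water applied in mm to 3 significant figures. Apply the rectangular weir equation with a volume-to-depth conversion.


Approach: apply the rectangular weir equation with a volume-to-depth conversion, Q = (2/3)*Cd*L*sqrt(2g)*H^1.5; d = Q*t/A * 1000.
Step 1 — weir discharge:
  Q = (2/3)*0.630*2.17*sqrt(2*9.81)*0.432^1.5 = 1.1463 m^3/s
Step 2 — volume: V = 1.1463 * 6.72*3600 = 27730 m^3
Step 3 — depth: d = V/A * 1000 = 27730/1105 * 1000 = 25100 mm
Therefore the depth of water applied = 25100 mm.


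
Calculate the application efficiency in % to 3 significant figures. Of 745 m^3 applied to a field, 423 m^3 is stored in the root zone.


Approach: apply the application efficiency ratio, Ea = (stored/applied)*100.
Ea = (423/745)*100 = 56.8 %
Therefore the application efficiency = 56.8 %.


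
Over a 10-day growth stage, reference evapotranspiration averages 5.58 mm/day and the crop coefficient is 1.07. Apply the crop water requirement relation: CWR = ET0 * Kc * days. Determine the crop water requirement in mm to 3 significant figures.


CWR = 5.58 * 1.07 * 10 = 59.7 mm
Therefore the crop water requirement = 59.7 mm.


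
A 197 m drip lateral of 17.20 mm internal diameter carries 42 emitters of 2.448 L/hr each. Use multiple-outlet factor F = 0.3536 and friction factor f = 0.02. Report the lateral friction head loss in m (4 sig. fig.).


Approach: apply Darcy-Weisbach with the multiple-outlet F-factor, Q = n*q/(3600*1000) m^3/s; v = Q/A; hf = F*f*(L/D)*(v^2/(2g)).
Q = 42*2.448/(3600*1000) = 2.85600e-05 m^3/s
A = pi*(17.20e-3/2)^2 = 2.32352e-04 m^2, so v = Q/A = 0.122917 m/s
hf = 0.3536*0.02*(197/0.01720)*(0.122917^2/(2*9.81)) = 0.06237 m
Therefore the lateral friction head loss = 0.06237 m.


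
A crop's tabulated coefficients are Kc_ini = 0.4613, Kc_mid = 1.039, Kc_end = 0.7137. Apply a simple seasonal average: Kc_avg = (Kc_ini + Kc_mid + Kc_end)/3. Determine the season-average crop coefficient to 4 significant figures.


Kc_avg = (0.4613 + 1.039 + 0.7137)/3 = 0.7380
Therefore the season-average crop coefficient = 0.7380.


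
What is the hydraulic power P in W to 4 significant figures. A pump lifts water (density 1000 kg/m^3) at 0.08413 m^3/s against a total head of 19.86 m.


Approach: apply the hydraulic power relation, P = rho*g*Q*H.
P = 1000 * 9.81 * 0.08413 * 19.86 = 16390 W
Therefore the hydraulic power P = 16390 W.


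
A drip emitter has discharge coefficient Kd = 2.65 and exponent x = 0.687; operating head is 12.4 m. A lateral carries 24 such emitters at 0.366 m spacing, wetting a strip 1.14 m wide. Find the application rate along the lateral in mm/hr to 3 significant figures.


Approach: apply the emitter equation with a lateral mass balance, q = Kd*h^x; Q = n*q; rate = Q/(n*spacing*width).
Step 1 — single emitter flow (q = Kd*h^x):
  q = 2.65 * 12.4^0.687 = 14.943 L/hr
Step 2 — total lateral flow: Q = 24 * 14.943 = 358.62 L/hr
Step 3 — wetted area: A = 24 * 0.366 * 1.14 = 10.014 m^2
Step 4 — application rate: Q/A = 358.62/10.014 = 35.8 mm/hr
Therefore the application rate along the lateral = 35.8 mm/hr.


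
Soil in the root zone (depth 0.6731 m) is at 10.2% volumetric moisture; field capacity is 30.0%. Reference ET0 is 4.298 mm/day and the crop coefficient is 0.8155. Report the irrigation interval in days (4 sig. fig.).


Approach: apply soil-water budget scheduling, SMD = (FC-theta)/100*depth*1000; ETc = ET0*Kc; interval = SMD/ETc.
Step 1 — soil moisture deficit:
  SMD = (30.0 - 10.2)/100 * 0.6731 * 1000 = 133.274 mm
Step 2 — daily crop ET (ETc = ET0*Kc):
  ETc = 4.298 * 0.8155 = 3.50502 mm/day
Step 3 — irrigation interval (SMD/ETc):
  interval = 133.274 / 3.50502 = 38.02 days
Therefore the irrigation interval = 38.02 days.


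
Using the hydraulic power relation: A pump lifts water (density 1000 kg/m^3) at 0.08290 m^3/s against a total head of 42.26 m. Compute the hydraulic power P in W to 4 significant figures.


Approach: apply the hydraulic power relation, P = rho*g*Q*H.
P = 1000 * 9.81 * 0.08290 * 42.26 = 34370 W
Therefore the hydraulic power P = 34370 W.


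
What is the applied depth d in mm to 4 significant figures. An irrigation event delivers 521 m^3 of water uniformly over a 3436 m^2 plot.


Approach: apply depth from volume over area, d = (V/A)*1000.
d = (521 / 3436) * 1000 = 151.6 mm
Therefore the applied depth d = 151.6 mm.


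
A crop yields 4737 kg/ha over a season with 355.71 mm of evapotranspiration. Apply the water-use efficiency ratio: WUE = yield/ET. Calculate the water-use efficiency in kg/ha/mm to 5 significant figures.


WUE = 4737 / 355.71 = 13.317 kg/ha/mm
Therefore the water-use efficiency = 13.317 kg/ha/mm.


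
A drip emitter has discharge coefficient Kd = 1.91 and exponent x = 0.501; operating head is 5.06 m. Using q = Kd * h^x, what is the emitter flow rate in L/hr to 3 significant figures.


q = 1.91 * 5.06^0.501 = 4.30 L/hr
Therefore the emitter flow rate = 4.30 L/hr.


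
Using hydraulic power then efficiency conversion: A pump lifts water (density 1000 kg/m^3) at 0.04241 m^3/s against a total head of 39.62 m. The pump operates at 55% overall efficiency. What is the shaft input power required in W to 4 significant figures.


Approach: apply hydraulic power then efficiency conversion, P = rho*g*Q*H; P_in = P/eta.
Step 1 — hydraulic power (P = rho*g*Q*H):
  P = 1000 * 9.81 * 0.04241 * 39.62 = 16483.6 W
Step 2 — input power: P_in = P/eta = 16483.6 / 0.55 = 29970 W
Therefore the shaft input power required = 29970 W.


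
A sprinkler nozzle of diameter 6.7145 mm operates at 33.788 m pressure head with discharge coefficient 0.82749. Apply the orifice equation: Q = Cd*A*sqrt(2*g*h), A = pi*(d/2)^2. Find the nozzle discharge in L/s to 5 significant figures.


A = pi*(6.7145e-3/2)^2 = 3.540929e-05 m^2
Q = 0.82749 * 3.540929e-05 * sqrt(2*9.81*33.788) * 1000 = 0.75442 L/s
Therefore the nozzle discharge = 0.75442 L/s.


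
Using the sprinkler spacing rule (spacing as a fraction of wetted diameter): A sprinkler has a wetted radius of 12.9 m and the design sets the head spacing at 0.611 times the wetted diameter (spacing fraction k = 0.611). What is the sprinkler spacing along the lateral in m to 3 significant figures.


Approach: apply the sprinkler spacing rule (spacing as a fraction of wetted diameter), S = k*(2*R).
S = 0.611 * (2 * 12.9) = 15.8 m
Therefore the sprinkler spacing along the lateral = 15.8 m.


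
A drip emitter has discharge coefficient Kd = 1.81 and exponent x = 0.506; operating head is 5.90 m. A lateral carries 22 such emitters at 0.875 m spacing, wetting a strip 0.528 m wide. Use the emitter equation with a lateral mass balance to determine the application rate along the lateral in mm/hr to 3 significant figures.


Approach: apply the emitter equation with a lateral mass balance, q = Kd*h^x; Q = n*q; rate = Q/(n*spacing*width).
Step 1 — single emitter flow (q = Kd*h^x):
  q = 1.81 * 5.90^0.506 = 4.4435 L/hr
Step 2 — total lateral flow: Q = 22 * 4.4435 = 97.758 L/hr
Step 3 — wetted area: A = 22 * 0.875 * 0.528 = 10.164 m^2
Step 4 — application rate: Q/A = 97.758/10.164 = 9.62 mm/hr
Therefore the application rate along the lateral = 9.62 mm/hr.


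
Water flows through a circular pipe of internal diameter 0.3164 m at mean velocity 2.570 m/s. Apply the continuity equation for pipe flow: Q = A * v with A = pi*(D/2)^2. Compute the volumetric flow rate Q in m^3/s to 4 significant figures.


A = pi*(0.3164/2)^2 = 0.0786254 m^2
Q = 0.0786254 * 2.570 = 0.2021 m^3/s
Therefore the volumetric flow rate Q = 0.2021 m^3/s.


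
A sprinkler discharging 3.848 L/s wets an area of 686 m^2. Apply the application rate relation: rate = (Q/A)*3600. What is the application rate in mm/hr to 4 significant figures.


rate = (3.848 / 686) * 3600 = 20.19 mm/hr
Therefore the application rate = 20.19 mm/hr.


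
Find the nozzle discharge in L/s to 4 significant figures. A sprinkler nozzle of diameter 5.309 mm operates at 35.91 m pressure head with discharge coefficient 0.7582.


Approach: apply the orifice equation, Q = Cd*A*sqrt(2*g*h), A = pi*(d/2)^2.
A = pi*(5.309e-3/2)^2 = 2.21368e-05 m^2
Q = 0.7582 * 2.21368e-05 * sqrt(2*9.81*35.91) * 1000 = 0.4455 L/s
Therefore the nozzle discharge = 0.4455 L/s.


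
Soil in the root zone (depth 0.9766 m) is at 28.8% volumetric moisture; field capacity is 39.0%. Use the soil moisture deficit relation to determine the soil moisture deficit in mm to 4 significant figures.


Approach: apply the soil moisture deficit relation, SMD = (FC - theta)/100 * depth * 1000.
SMD = (39.0 - 28.8)/100 * 0.9766 * 1000 = 99.61 mm
Therefore the soil moisture deficit = 99.61 mm.


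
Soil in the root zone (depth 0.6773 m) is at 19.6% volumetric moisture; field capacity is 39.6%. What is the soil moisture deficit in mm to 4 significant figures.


Approach: apply the soil moisture deficit relation, SMD = (FC - theta)/100 * depth * 1000.
SMD = (39.6 - 19.6)/100 * 0.6773 * 1000 = 135.5 mm
Therefore the soil moisture deficit = 135.5 mm.


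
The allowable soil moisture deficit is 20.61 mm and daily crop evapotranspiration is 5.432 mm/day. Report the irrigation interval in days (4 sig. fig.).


Approach: apply the irrigation interval relation, interval = SMD / ETc.
interval = 20.61 / 5.432 = 3.794 days
Therefore the irrigation interval = 3.794 days.


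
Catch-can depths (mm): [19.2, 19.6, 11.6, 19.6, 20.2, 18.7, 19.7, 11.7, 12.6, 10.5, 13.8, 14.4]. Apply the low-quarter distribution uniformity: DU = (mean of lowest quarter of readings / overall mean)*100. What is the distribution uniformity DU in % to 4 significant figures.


sorted lowest 3 of 12: [10.5, 11.6, 11.7] -> mean = 11.2667 mm
overall mean = 15.9667 mm
DU = (11.2667/15.9667)*100 = 70.56 %
Therefore the distribution uniformity DU = 70.56 %.


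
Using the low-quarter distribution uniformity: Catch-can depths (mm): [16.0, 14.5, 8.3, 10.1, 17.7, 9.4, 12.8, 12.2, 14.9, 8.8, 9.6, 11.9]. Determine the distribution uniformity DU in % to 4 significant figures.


Approach: apply the low-quarter distribution uniformity, DU = (mean of lowest quarter of readings / overall mean)*100.
sorted lowest 3 of 12: [8.3, 8.8, 9.4] -> mean = 8.83333 mm
overall mean = 12.1833 mm
DU = (8.83333/12.1833)*100 = 72.50 %
Therefore the distribution uniformity DU = 72.50 %.


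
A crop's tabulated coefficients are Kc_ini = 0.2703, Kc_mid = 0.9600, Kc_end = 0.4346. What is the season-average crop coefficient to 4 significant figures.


Approach: apply a simple seasonal average, Kc_avg = (Kc_ini + Kc_mid + Kc_end)/3.
Kc_avg = (0.2703 + 0.9600 + 0.4346)/3 = 0.5550
Therefore the season-average crop coefficient = 0.5550.


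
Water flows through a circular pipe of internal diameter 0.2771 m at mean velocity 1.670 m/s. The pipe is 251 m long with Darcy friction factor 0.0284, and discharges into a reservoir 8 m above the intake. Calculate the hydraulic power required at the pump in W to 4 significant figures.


Approach: apply continuity + Darcy-Weisbach + hydraulic power, Q = A*v; hf = f*(L/D)*(v^2/(2g)); H = static + hf; P = rho*g*Q*H.
Step 1 — flow rate (continuity, Q = A*v):
  A = pi*(0.2771/2)^2 = 0.0603063 m^2
  Q = 0.0603063 * 1.670 = 0.100712 m^3/s
Step 2 — friction head loss (Darcy-Weisbach):
  hf = 0.0284 * (251/0.2771) * (1.670^2 / (2*9.81))
  hf = 3.65670 m
Step 3 — total head: H = 8 + 3.65670 = 11.6567 m
Step 4 — hydraulic power (P = rho*g*Q*H):
  P = 1000 * 9.81 * 0.100712 * 11.6567 = 11520 W
Therefore the hydraulic power required at the pump = 11520 W.


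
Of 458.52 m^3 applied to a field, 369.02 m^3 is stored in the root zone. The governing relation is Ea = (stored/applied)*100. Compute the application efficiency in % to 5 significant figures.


Ea = (369.02/458.52)*100 = 80.481 %
Therefore the application efficiency = 80.481 %.


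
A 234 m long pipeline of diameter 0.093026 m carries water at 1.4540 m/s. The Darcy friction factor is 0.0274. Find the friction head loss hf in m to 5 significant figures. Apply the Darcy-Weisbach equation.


Approach: apply the Darcy-Weisbach equation, hf = f*(L/D)*(v^2/(2g)).
hf = 0.0274 * (234/0.093026) * (1.4540^2 / (2*9.81))
hf = 7.4266 m
Therefore the friction head loss hf = 7.4266 m.


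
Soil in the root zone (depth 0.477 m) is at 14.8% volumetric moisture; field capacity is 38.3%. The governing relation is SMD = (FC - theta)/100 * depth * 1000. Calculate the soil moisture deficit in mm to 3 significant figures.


SMD = (38.3 - 14.8)/100 * 0.477 * 1000 = 112 mm
Therefore the soil moisture deficit = 112 mm.


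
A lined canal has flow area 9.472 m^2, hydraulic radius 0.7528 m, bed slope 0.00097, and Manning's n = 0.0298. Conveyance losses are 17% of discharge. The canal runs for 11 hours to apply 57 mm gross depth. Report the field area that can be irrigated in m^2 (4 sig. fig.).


Approach: apply Manning's equation with a conveyance and depth budget, Q = (1/n)*A*R^(2/3)*S^(1/2); Q_field = Q*(1-loss); Area = Q_field*t/(d/1000).
Step 1 — canal discharge (Manning's equation):
  Q = (1/0.0298) * 9.472 * 0.7528^(2/3) * 0.00097^(1/2) = 8.19215 m^3/s
Step 2 — delivered flow: Q_field = 8.19215*(1 - 17/100) = 6.79948 m^3/s
Step 3 — volume delivered: V = 6.79948 * 11*3600 = 269259 m^3
Step 4 — area served: A = V / (depth/1000) = 269259 / 0.057 = 4724000 m^2
Therefore the field area that can be irrigated = 4724000 m^2.


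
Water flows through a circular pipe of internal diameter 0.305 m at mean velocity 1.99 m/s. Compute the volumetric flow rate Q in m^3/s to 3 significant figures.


Approach: apply the continuity equation for pipe flow, Q = A * v with A = pi*(D/2)^2.
A = pi*(0.305/2)^2 = 0.073062 m^2
Q = 0.073062 * 1.99 = 0.145 m^3/s
Therefore the volumetric flow rate Q = 0.145 m^3/s.


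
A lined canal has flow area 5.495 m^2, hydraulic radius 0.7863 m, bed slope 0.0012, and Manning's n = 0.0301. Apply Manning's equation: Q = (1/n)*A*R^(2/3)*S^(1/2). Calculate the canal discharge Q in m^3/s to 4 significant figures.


Q = (1/0.0301) * 5.495 * 0.7863^(2/3) * 0.0012^(1/2) = 5.387 m^3/s
Therefore the canal discharge Q = 5.387 m^3/s.


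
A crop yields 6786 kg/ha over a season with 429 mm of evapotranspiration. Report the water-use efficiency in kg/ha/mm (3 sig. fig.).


Approach: apply the water-use efficiency ratio, WUE = yield/ET.
WUE = 6786 / 429 = 15.8 kg/ha/mm
Therefore the water-use efficiency = 15.8 kg/ha/mm.


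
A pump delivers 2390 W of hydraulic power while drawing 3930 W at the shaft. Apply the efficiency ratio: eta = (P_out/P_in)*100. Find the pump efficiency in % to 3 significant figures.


eta = (2390 / 3930) * 100 = 60.8 %
Therefore the pump efficiency = 60.8 %.


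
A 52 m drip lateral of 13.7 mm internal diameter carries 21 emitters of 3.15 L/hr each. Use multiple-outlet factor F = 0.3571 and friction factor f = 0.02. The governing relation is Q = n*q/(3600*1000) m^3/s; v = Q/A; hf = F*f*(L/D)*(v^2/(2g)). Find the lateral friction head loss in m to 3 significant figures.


Q = 21*3.15/(3600*1000) = 1.8375e-05 m^3/s
A = pi*(13.7e-3/2)^2 = 1.4741e-04 m^2, so v = Q/A = 0.12465 m/s
hf = 0.3571*0.02*(52/0.0137)*(0.12465^2/(2*9.81)) = 0.0215 m
Therefore the lateral friction head loss = 0.0215 m.


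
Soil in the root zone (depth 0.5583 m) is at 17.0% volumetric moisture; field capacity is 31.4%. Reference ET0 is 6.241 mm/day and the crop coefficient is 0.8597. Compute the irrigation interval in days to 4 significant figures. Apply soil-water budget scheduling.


Approach: apply soil-water budget scheduling, SMD = (FC-theta)/100*depth*1000; ETc = ET0*Kc; interval = SMD/ETc.
Step 1 — soil moisture deficit:
  SMD = (31.4 - 17.0)/100 * 0.5583 * 1000 = 80.3952 mm
Step 2 — daily crop ET (ETc = ET0*Kc):
  ETc = 6.241 * 0.8597 = 5.36539 mm/day
Step 3 — irrigation interval (SMD/ETc):
  interval = 80.3952 / 5.36539 = 14.98 days
Therefore the irrigation interval = 14.98 days.


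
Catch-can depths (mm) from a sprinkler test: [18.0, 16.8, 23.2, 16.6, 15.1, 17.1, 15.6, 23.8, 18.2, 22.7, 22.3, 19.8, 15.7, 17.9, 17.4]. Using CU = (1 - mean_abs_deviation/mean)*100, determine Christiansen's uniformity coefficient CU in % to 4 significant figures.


mean = 18.6800 mm
mean |d_i - mean| = 2.45333 mm
CU = (1 - 2.45333/18.6800)*100 = 86.87 %
Therefore Christiansen's uniformity coefficient CU = 86.87 %.


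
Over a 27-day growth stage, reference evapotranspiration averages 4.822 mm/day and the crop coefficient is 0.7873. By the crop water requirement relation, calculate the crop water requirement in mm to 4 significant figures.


Approach: apply the crop water requirement relation, CWR = ET0 * Kc * days.
CWR = 4.822 * 0.7873 * 27 = 102.5 mm
Therefore the crop water requirement = 102.5 mm.


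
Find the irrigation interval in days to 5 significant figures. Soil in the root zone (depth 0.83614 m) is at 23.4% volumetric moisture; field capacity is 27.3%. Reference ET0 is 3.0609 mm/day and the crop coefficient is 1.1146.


Approach: apply soil-water budget scheduling, SMD = (FC-theta)/100*depth*1000; ETc = ET0*Kc; interval = SMD/ETc.
Step 1 — soil moisture deficit:
  SMD = (27.3 - 23.4)/100 * 0.83614 * 1000 = 32.60946 mm
Step 2 — daily crop ET (ETc = ET0*Kc):
  ETc = 3.0609 * 1.1146 = 3.411679 mm/day
Step 3 — irrigation interval (SMD/ETc):
  interval = 32.60946 / 3.411679 = 9.5582 days
Therefore the irrigation interval = 9.5582 days.


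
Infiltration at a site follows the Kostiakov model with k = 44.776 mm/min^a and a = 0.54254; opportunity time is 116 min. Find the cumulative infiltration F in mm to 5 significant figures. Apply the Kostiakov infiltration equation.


Approach: apply the Kostiakov infiltration equation, F = k*t^a.
F = 44.776 * 116^0.54254 = 590.33 mm
Therefore the cumulative infiltration F = 590.33 mm.


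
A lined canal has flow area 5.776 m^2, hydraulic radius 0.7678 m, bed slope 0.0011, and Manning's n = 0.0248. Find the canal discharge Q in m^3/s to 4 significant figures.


Approach: apply Manning's equation, Q = (1/n)*A*R^(2/3)*S^(1/2).
Q = (1/0.0248) * 5.776 * 0.7678^(2/3) * 0.0011^(1/2) = 6.477 m^3/s
Therefore the canal discharge Q = 6.477 m^3/s.


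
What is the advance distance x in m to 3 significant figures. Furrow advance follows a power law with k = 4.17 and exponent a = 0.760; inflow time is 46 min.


Approach: apply the power-law advance function, x = k*t^a.
x = 4.17 * 46^0.760 = 76.5 m
Therefore the advance distance x = 76.5 m.


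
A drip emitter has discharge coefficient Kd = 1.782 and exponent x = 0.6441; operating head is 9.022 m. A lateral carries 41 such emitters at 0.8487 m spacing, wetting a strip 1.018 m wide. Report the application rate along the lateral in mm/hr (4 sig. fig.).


Approach: apply the emitter equation with a lateral mass balance, q = Kd*h^x; Q = n*q; rate = Q/(n*spacing*width).
Step 1 — single emitter flow (q = Kd*h^x):
  q = 1.782 * 9.022^0.6441 = 7.34883 L/hr
Step 2 — total lateral flow: Q = 41 * 7.34883 = 301.302 L/hr
Step 3 — wetted area: A = 41 * 0.8487 * 1.018 = 35.4230 m^2
Step 4 — application rate: Q/A = 301.302/35.4230 = 8.506 mm/hr
Therefore the application rate along the lateral = 8.506 mm/hr.


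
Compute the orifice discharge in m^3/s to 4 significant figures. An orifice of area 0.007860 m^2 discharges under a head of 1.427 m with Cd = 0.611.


Approach: apply the orifice equation, Q = Cd*A*sqrt(2*g*h).
Q = 0.611 * 0.007860 * sqrt(2*9.81*1.427) = 0.02541 m^3/s
Therefore the orifice discharge = 0.02541 m^3/s.


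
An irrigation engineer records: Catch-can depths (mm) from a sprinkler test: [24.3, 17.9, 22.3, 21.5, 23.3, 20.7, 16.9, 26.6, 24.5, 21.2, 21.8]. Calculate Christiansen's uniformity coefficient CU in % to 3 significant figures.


Approach: apply Christiansen's uniformity coefficient, CU = (1 - mean_abs_deviation/mean)*100.
mean = 21.909 mm
mean |d_i - mean| = 2.0826 mm
CU = (1 - 2.0826/21.909)*100 = 90.5 %
Therefore Christiansen's uniformity coefficient CU = 90.5 %.


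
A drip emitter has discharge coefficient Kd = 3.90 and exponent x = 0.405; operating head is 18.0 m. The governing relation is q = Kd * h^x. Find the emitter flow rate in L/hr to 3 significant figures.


q = 3.90 * 18.0^0.405 = 12.6 L/hr
Therefore the emitter flow rate = 12.6 L/hr.


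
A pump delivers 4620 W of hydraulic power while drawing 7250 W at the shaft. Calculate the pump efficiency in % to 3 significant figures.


Approach: apply the efficiency ratio, eta = (P_out/P_in)*100.
eta = (4620 / 7250) * 100 = 63.7 %
Therefore the pump efficiency = 63.7 %.


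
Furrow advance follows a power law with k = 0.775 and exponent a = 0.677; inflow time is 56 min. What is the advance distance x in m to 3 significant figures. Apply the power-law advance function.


Approach: apply the power-law advance function, x = k*t^a.
x = 0.775 * 56^0.677 = 11.8 m
Therefore the advance distance x = 11.8 m.


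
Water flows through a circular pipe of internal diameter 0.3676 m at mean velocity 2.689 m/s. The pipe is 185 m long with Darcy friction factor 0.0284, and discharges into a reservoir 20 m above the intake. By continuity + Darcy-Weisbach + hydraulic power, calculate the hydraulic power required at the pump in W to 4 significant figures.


Approach: apply continuity + Darcy-Weisbach + hydraulic power, Q = A*v; hf = f*(L/D)*(v^2/(2g)); H = static + hf; P = rho*g*Q*H.
Step 1 — flow rate (continuity, Q = A*v):
  A = pi*(0.3676/2)^2 = 0.106131 m^2
  Q = 0.106131 * 2.689 = 0.285385 m^3/s
Step 2 — friction head loss (Darcy-Weisbach):
  hf = 0.0284 * (185/0.3676) * (2.689^2 / (2*9.81))
  hf = 5.26741 m
Step 3 — total head: H = 20 + 5.26741 = 25.2674 m
Step 4 — hydraulic power (P = rho*g*Q*H):
  P = 1000 * 9.81 * 0.285385 * 25.2674 = 70740 W
Therefore the hydraulic power required at the pump = 70740 W.


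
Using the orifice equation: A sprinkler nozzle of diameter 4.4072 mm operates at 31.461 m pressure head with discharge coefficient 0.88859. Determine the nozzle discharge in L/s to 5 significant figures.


Approach: apply the orifice equation, Q = Cd*A*sqrt(2*g*h), A = pi*(d/2)^2.
A = pi*(4.4072e-3/2)^2 = 1.525511e-05 m^2
Q = 0.88859 * 1.525511e-05 * sqrt(2*9.81*31.461) * 1000 = 0.33678 L/s
Therefore the nozzle discharge = 0.33678 L/s.


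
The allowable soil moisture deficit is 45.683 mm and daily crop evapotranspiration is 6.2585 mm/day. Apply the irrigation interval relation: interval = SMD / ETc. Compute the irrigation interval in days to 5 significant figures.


interval = 45.683 / 6.2585 = 7.2994 days
Therefore the irrigation interval = 7.2994 days.


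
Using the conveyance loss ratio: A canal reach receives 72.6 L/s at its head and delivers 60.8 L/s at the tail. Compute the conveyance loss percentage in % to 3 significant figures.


Approach: apply the conveyance loss ratio, loss% = ((Q_head - Q_tail)/Q_head)*100.
loss = ((72.6 - 60.8)/72.6)*100 = 16.3 %
Therefore the conveyance loss percentage = 16.3 %.


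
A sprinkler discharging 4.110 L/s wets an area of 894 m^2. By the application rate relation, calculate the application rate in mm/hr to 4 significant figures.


Approach: apply the application rate relation, rate = (Q/A)*3600.
rate = (4.110 / 894) * 3600 = 16.55 mm/hr
Therefore the application rate = 16.55 mm/hr.


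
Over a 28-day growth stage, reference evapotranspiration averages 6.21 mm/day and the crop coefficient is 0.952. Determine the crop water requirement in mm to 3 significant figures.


Approach: apply the crop water requirement relation, CWR = ET0 * Kc * days.
CWR = 6.21 * 0.952 * 28 = 166 mm
Therefore the crop water requirement = 166 mm.


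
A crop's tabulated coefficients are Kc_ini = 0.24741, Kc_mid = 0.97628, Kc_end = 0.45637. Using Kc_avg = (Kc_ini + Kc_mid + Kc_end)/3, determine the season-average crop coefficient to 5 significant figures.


Kc_avg = (0.24741 + 0.97628 + 0.45637)/3 = 0.56002
Therefore the season-average crop coefficient = 0.56002.


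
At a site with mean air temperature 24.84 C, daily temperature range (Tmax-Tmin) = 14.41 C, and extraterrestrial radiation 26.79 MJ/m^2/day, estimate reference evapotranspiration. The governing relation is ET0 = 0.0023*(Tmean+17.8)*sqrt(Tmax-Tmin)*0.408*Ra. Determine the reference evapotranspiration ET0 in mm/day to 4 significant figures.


ET0 = 0.0023*(24.84+17.8)*sqrt(14.41)*0.408*26.79 = 4.069 mm/day
Therefore the reference evapotranspiration ET0 = 4.069 mm/day.


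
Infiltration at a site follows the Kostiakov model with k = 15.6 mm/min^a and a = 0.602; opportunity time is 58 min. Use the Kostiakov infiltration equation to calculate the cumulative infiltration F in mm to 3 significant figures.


Approach: apply the Kostiakov infiltration equation, F = k*t^a.
F = 15.6 * 58^0.602 = 180 mm
Therefore the cumulative infiltration F = 180 mm.


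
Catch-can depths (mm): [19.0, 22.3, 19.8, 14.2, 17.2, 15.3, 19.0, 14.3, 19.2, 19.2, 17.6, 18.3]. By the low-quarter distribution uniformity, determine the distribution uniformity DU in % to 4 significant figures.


Approach: apply the low-quarter distribution uniformity, DU = (mean of lowest quarter of readings / overall mean)*100.
sorted lowest 3 of 12: [14.2, 14.3, 15.3] -> mean = 14.6000 mm
overall mean = 17.9500 mm
DU = (14.6000/17.9500)*100 = 81.34 %
Therefore the distribution uniformity DU = 81.34 %.


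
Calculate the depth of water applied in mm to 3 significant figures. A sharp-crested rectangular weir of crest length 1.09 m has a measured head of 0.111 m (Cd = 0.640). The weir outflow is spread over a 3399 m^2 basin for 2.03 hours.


Approach: apply the rectangular weir equation with a volume-to-depth conversion, Q = (2/3)*Cd*L*sqrt(2g)*H^1.5; d = Q*t/A * 1000.
Step 1 — weir discharge:
  Q = (2/3)*0.640*1.09*sqrt(2*9.81)*0.111^1.5 = 0.076181 m^3/s
Step 2 — volume: V = 0.076181 * 2.03*3600 = 556.73 m^3
Step 3 — depth: d = V/A * 1000 = 556.73/3399 * 1000 = 164 mm
Therefore the depth of water applied = 164 mm.


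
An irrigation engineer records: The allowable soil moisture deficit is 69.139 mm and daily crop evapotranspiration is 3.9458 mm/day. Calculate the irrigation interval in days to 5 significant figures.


Approach: apply the irrigation interval relation, interval = SMD / ETc.
interval = 69.139 / 3.9458 = 17.522 days
Therefore the irrigation interval = 17.522 days.


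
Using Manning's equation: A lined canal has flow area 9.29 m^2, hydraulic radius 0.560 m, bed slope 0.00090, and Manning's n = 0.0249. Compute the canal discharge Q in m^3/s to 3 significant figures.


Approach: apply Manning's equation, Q = (1/n)*A*R^(2/3)*S^(1/2).
Q = (1/0.0249) * 9.29 * 0.560^(2/3) * 0.00090^(1/2) = 7.60 m^3/s
Therefore the canal discharge Q = 7.60 m^3/s.


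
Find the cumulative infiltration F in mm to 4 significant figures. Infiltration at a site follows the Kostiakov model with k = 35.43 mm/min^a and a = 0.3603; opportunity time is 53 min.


Approach: apply the Kostiakov infiltration equation, F = k*t^a.
F = 35.43 * 53^0.3603 = 148.1 mm
Therefore the cumulative infiltration F = 148.1 mm.


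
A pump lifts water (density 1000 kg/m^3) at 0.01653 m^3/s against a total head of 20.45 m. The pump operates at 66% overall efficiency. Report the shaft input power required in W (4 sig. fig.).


Approach: apply hydraulic power then efficiency conversion, P = rho*g*Q*H; P_in = P/eta.
Step 1 — hydraulic power (P = rho*g*Q*H):
  P = 1000 * 9.81 * 0.01653 * 20.45 = 3316.16 W
Step 2 — input power: P_in = P/eta = 3316.16 / 0.66 = 5024 W
Therefore the shaft input power required = 5024 W.


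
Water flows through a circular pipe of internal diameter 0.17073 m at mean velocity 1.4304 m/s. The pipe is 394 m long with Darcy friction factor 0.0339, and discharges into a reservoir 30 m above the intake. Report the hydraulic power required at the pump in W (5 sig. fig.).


Approach: apply continuity + Darcy-Weisbach + hydraulic power, Q = A*v; hf = f*(L/D)*(v^2/(2g)); H = static + hf; P = rho*g*Q*H.
Step 1 — flow rate (continuity, Q = A*v):
  A = pi*(0.17073/2)^2 = 0.02289336 m^2
  Q = 0.02289336 * 1.4304 = 0.03274666 m^3/s
Step 2 — friction head loss (Darcy-Weisbach):
  hf = 0.0339 * (394/0.17073) * (1.4304^2 / (2*9.81))
  hf = 8.158345 m
Step 3 — total head: H = 30 + 8.158345 = 38.15835 m
Step 4 — hydraulic power (P = rho*g*Q*H):
  P = 1000 * 9.81 * 0.03274666 * 38.15835 = 12258 W
Therefore the hydraulic power required at the pump = 12258 W.


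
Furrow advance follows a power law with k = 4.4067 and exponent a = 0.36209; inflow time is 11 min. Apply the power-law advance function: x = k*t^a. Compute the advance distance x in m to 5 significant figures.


x = 4.4067 * 11^0.36209 = 10.500 m
Therefore the advance distance x = 10.500 m.


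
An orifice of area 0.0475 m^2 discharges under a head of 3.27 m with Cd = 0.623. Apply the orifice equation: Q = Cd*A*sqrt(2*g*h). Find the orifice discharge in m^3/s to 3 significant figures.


Q = 0.623 * 0.0475 * sqrt(2*9.81*3.27) = 0.237 m^3/s
Therefore the orifice discharge = 0.237 m^3/s.


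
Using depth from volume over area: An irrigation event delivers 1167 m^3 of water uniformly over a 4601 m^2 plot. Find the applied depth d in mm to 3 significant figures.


Approach: apply depth from volume over area, d = (V/A)*1000.
d = (1167 / 4601) * 1000 = 254 mm
Therefore the applied depth d = 254 mm.


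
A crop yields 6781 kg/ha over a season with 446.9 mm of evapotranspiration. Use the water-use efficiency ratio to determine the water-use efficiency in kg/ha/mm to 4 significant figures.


Approach: apply the water-use efficiency ratio, WUE = yield/ET.
WUE = 6781 / 446.9 = 15.17 kg/ha/mm
Therefore the water-use efficiency = 15.17 kg/ha/mm.


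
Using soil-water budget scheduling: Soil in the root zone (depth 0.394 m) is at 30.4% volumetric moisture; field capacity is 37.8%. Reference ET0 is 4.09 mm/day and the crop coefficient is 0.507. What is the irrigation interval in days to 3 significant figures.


Approach: apply soil-water budget scheduling, SMD = (FC-theta)/100*depth*1000; ETc = ET0*Kc; interval = SMD/ETc.
Step 1 — soil moisture deficit:
  SMD = (37.8 - 30.4)/100 * 0.394 * 1000 = 29.156 mm
Step 2 — daily crop ET (ETc = ET0*Kc):
  ETc = 4.09 * 0.507 = 2.0736 mm/day
Step 3 — irrigation interval (SMD/ETc):
  interval = 29.156 / 2.0736 = 14.1 days
Therefore the irrigation interval = 14.1 days.


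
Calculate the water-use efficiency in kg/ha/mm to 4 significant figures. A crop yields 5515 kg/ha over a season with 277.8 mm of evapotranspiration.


Approach: apply the water-use efficiency ratio, WUE = yield/ET.
WUE = 5515 / 277.8 = 19.85 kg/ha/mm
Therefore the water-use efficiency = 19.85 kg/ha/mm.


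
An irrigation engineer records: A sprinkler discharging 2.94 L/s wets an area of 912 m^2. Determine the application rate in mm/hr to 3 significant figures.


Approach: apply the application rate relation, rate = (Q/A)*3600.
rate = (2.94 / 912) * 3600 = 11.6 mm/hr
Therefore the application rate = 11.6 mm/hr.


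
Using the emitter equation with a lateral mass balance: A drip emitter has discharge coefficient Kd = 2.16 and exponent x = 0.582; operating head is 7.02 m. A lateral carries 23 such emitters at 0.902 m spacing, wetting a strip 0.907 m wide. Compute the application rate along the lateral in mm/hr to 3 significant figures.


Approach: apply the emitter equation with a lateral mass balance, q = Kd*h^x; Q = n*q; rate = Q/(n*spacing*width).
Step 1 — single emitter flow (q = Kd*h^x):
  q = 2.16 * 7.02^0.582 = 6.7146 L/hr
Step 2 — total lateral flow: Q = 23 * 6.7146 = 154.44 L/hr
Step 3 — wetted area: A = 23 * 0.902 * 0.907 = 18.817 m^2
Step 4 — application rate: Q/A = 154.44/18.817 = 8.21 mm/hr
Therefore the application rate along the lateral = 8.21 mm/hr.


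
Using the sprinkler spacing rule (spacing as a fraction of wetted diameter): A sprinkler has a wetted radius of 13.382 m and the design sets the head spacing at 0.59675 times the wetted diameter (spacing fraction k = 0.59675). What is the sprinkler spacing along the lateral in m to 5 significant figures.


Approach: apply the sprinkler spacing rule (spacing as a fraction of wetted diameter), S = k*(2*R).
S = 0.59675 * (2 * 13.382) = 15.971 m
Therefore the sprinkler spacing along the lateral = 15.971 m.


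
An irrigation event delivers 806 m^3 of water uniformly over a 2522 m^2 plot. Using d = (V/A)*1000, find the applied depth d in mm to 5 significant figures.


d = (806 / 2522) * 1000 = 319.59 mm
Therefore the applied depth d = 319.59 mm.


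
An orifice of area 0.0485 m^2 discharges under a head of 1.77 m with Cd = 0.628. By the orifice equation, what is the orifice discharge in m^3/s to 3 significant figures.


Approach: apply the orifice equation, Q = Cd*A*sqrt(2*g*h).
Q = 0.628 * 0.0485 * sqrt(2*9.81*1.77) = 0.179 m^3/s
Therefore the orifice discharge = 0.179 m^3/s.


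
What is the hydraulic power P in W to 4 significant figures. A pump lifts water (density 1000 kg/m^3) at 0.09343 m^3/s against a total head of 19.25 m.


Approach: apply the hydraulic power relation, P = rho*g*Q*H.
P = 1000 * 9.81 * 0.09343 * 19.25 = 17640 W
Therefore the hydraulic power P = 17640 W.


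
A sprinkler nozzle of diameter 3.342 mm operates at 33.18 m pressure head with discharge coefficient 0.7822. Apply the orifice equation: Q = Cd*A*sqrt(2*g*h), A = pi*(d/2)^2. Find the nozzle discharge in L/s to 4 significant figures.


A = pi*(3.342e-3/2)^2 = 8.77208e-06 m^2
Q = 0.7822 * 8.77208e-06 * sqrt(2*9.81*33.18) * 1000 = 0.1751 L/s
Therefore the nozzle discharge = 0.1751 L/s.


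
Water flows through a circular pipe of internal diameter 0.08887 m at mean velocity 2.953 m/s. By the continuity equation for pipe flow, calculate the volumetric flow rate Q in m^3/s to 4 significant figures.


Approach: apply the continuity equation for pipe flow, Q = A * v with A = pi*(D/2)^2.
A = pi*(0.08887/2)^2 = 0.00620298 m^2
Q = 0.00620298 * 2.953 = 0.01832 m^3/s
Therefore the volumetric flow rate Q = 0.01832 m^3/s.


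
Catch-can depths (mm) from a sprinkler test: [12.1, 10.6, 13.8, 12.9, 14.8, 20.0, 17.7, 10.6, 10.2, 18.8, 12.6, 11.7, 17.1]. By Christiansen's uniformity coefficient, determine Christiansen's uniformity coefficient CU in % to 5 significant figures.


Approach: apply Christiansen's uniformity coefficient, CU = (1 - mean_abs_deviation/mean)*100.
mean = 14.06923 mm
mean |d_i - mean| = 2.777515 mm
CU = (1 - 2.777515/14.06923)*100 = 80.258 %
Therefore Christiansen's uniformity coefficient CU = 80.258 %.


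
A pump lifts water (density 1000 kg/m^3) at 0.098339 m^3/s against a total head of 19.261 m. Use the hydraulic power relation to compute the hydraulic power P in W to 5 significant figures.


Approach: apply the hydraulic power relation, P = rho*g*Q*H.
P = 1000 * 9.81 * 0.098339 * 19.261 = 18581 W
Therefore the hydraulic power P = 18581 W.


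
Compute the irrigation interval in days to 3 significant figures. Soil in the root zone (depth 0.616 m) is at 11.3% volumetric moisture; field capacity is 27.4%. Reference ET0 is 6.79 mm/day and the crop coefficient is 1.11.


Approach: apply soil-water budget scheduling, SMD = (FC-theta)/100*depth*1000; ETc = ET0*Kc; interval = SMD/ETc.
Step 1 — soil moisture deficit:
  SMD = (27.4 - 11.3)/100 * 0.616 * 1000 = 99.176 mm
Step 2 — daily crop ET (ETc = ET0*Kc):
  ETc = 6.79 * 1.11 = 7.5369 mm/day
Step 3 — irrigation interval (SMD/ETc):
  interval = 99.176 / 7.5369 = 13.2 days
Therefore the irrigation interval = 13.2 days.


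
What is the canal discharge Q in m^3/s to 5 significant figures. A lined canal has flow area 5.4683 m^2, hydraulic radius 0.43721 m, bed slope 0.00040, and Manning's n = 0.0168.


Approach: apply Manning's equation, Q = (1/n)*A*R^(2/3)*S^(1/2).
Q = (1/0.0168) * 5.4683 * 0.43721^(2/3) * 0.00040^(1/2) = 3.7500 m^3/s
Therefore the canal discharge Q = 3.7500 m^3/s.


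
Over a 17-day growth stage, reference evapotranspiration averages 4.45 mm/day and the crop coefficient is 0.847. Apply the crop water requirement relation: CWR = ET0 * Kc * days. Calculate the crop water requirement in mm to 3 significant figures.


CWR = 4.45 * 0.847 * 17 = 64.1 mm
Therefore the crop water requirement = 64.1 mm.


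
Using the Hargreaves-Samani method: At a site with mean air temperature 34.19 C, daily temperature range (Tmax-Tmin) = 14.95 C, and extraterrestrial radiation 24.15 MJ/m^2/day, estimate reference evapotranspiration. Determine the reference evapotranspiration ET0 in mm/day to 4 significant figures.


Approach: apply the Hargreaves-Samani method, ET0 = 0.0023*(Tmean+17.8)*sqrt(Tmax-Tmin)*0.408*Ra.
ET0 = 0.0023*(34.19+17.8)*sqrt(14.95)*0.408*24.15 = 4.556 mm/day
Therefore the reference evapotranspiration ET0 = 4.556 mm/day.


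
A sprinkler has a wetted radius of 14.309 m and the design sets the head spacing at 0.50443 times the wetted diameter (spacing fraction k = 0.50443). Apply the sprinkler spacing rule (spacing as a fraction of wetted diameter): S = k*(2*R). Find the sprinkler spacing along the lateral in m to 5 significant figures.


S = 0.50443 * (2 * 14.309) = 14.436 m
Therefore the sprinkler spacing along the lateral = 14.436 m.
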